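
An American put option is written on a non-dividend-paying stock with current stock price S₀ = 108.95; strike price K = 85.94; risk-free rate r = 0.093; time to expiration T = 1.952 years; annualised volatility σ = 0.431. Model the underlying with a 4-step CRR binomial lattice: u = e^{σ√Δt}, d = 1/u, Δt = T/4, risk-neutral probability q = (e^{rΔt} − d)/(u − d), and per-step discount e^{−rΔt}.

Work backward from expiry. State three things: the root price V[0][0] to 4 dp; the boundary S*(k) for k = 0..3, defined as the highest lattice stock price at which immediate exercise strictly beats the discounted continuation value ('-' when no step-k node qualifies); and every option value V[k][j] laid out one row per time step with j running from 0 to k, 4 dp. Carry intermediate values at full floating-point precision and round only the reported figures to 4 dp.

Δt=0.48800, u=1.35132, d=0.74002, q=0.50124, disc=e^(-rΔt)=0.95563
k=4 terminal: V=max(K-S,0) → 53.2668 26.2764 0.0000 0.0000 0.0000
k=3: j=0 S=44.1520 intr=41.7880 cont=37.9749 V=41.7880[EX]; j=1 S=80.6247 intr=5.3153 cont=12.5240 V=12.5240[hold]; j=2 S=147.2266 intr=0.0000 cont=0.0000 V=0.0000[hold]; j=3 S=268.8464 intr=0.0000 cont=0.0000 V=0.0000[hold]  S*(3)=44.1520
k=2: j=0 S=59.6636 intr=26.2764 cont=25.9163 V=26.2764[EX]; j=1 S=108.9500 intr=0.0000 cont=5.9693 V=5.9693[hold]; j=2 S=198.9506 intr=0.0000 cont=0.0000 V=0.0000[hold]  S*(2)=59.6636
k=1: j=0 S=80.6247 intr=5.3153 cont=15.3833 V=15.3833[hold]; j=1 S=147.2266 intr=0.0000 cont=2.8451 V=2.8451[hold]  S*(1)=-
k=0: j=0 S=108.9500 intr=0.0000 cont=8.6949 V=8.6949[hold]  S*(0)=-

price = 8.6949
boundary = - - 59.6636 44.1520
tree:
8.6949
15.3833 2.8451
26.2764 5.9693 0.0000
41.7880 12.5240 0.0000 0.0000
53.2668 26.2764 0.0000 0.0000 0.0000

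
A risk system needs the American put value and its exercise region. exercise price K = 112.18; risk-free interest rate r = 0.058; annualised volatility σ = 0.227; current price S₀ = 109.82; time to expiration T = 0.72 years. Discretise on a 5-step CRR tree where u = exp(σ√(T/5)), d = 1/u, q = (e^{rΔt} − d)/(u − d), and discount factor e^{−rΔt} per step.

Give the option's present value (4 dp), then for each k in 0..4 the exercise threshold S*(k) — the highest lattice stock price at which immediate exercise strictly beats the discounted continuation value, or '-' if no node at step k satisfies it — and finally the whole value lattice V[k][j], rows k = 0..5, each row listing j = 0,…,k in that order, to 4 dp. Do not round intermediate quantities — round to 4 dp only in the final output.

Δt=0.14400  u=1.08996  d=0.91747  q=0.52710  discount=0.99168
step 5 (expiry): payoffs max(K−S,0) = 40.7912 27.3693 11.4240 0.0000 0.0000 0.0000
step 4: (k=4,j=0): S=77.8109, (K−S)⁺=34.3691, hold=33.4361 ⇒ V=34.3691 exercise | (k=4,j=1): S=92.4402, (K−S)⁺=19.7398, hold=18.8068 ⇒ V=19.7398 exercise | (k=4,j=2): S=109.8200, (K−S)⁺=2.3600, hold=5.3575 ⇒ V=5.3575 continue | (k=4,j=3): S=130.4674, (K−S)⁺=0.0000, hold=0.0000 ⇒ V=0.0000 continue | (k=4,j=4): S=154.9968, (K−S)⁺=0.0000, hold=0.0000 ⇒ V=0.0000 continue  boundary S*=92.4402
step 3: (k=3,j=0): S=84.8107, (K−S)⁺=27.3693, hold=26.4363 ⇒ V=27.3693 exercise | (k=3,j=1): S=100.7560, (K−S)⁺=11.4240, hold=12.0577 ⇒ V=12.0577 continue | (k=3,j=2): S=119.6993, (K−S)⁺=0.0000, hold=2.5125 ⇒ V=2.5125 continue | (k=3,j=3): S=142.2042, (K−S)⁺=0.0000, hold=0.0000 ⇒ V=0.0000 continue  boundary S*=84.8107
step 2: (k=2,j=0): S=92.4402, (K−S)⁺=19.7398, hold=19.1381 ⇒ V=19.7398 exercise | (k=2,j=1): S=109.8200, (K−S)⁺=2.3600, hold=6.9680 ⇒ V=6.9680 continue | (k=2,j=2): S=130.4674, (K−S)⁺=0.0000, hold=1.1783 ⇒ V=1.1783 continue  boundary S*=92.4402
step 1: (k=1,j=0): S=100.7560, (K−S)⁺=11.4240, hold=12.8996 ⇒ V=12.8996 continue | (k=1,j=1): S=119.6993, (K−S)⁺=0.0000, hold=3.8837 ⇒ V=3.8837 continue  boundary S*=-
step 0: (k=0,j=0): S=109.8200, (K−S)⁺=2.3600, hold=8.0795 ⇒ V=8.0795 continue  boundary S*=-

price = 8.0795
boundary = - - 92.4402 84.8107 92.4402
tree:
8.0795
12.8996 3.8837
19.7398 6.9680 1.1783
27.3693 12.0577 2.5125 0.0000
34.3691 19.7398 5.3575 0.0000 0.0000
40.7912 27.3693 11.4240 0.0000 0.0000 0.0000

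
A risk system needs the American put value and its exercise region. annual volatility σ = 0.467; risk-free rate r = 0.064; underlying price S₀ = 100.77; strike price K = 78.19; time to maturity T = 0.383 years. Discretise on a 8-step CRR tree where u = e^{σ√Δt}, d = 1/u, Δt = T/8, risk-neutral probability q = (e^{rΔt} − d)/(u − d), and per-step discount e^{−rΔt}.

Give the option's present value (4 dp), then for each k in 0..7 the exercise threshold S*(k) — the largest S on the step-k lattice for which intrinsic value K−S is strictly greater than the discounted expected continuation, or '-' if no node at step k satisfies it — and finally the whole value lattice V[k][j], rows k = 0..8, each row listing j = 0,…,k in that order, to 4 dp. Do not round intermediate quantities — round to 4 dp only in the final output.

price = 2.2890
boundary = - - - - - - 54.5847 60.4571
tree:
2.2890
3.6539 0.8798
5.7011 1.5414 0.1952
8.6503 2.6608 0.3835 0.0000
12.6761 4.5054 0.7535 0.0000 0.0000
17.7795 7.4325 1.4805 0.0000 0.0000 0.0000
23.6053 11.8143 2.9088 0.0000 0.0000 0.0000 0.0000
28.9074 17.7329 5.7151 0.0000 0.0000 0.0000 0.0000 0.0000
33.6944 23.6053 11.2286 0.0000 0.0000 0.0000 0.0000 0.0000 0.0000

params: Δt=0.04788 u=1.10758 d=0.90287 q=0.48947 e^(-rΔt)=0.99694
t_8 payoffs: 33.6944 23.6053 11.2286 0.0000 0.0000 0.0000 0.0000 0.0000 0.0000
t_7: node(7,0) S=49.2826 payoff=28.9074 vs cont=28.6682 → 28.9074 [stop]  node(7,1) S=60.4571 payoff=17.7329 vs cont=17.4937 → 17.7329 [stop]  node(7,2) S=74.1653 payoff=4.0247 vs cont=5.7151 → 5.7151 [wait]  node(7,3) S=90.9818 payoff=0.0000 vs cont=0.0000 → 0.0000 [wait]  node(7,4) S=111.6113 payoff=0.0000 vs cont=0.0000 → 0.0000 [wait]  node(7,5) S=136.9183 payoff=0.0000 vs cont=0.0000 → 0.0000 [wait]  node(7,6) S=167.9636 payoff=0.0000 vs cont=0.0000 → 0.0000 [wait]  node(7,7) S=206.0481 payoff=0.0000 vs cont=0.0000 → 0.0000 [wait]  ⇒ S*(7)=60.4571
t_6: node(6,0) S=54.5847 payoff=23.6053 vs cont=23.3661 → 23.6053 [stop]  node(6,1) S=66.9614 payoff=11.2286 vs cont=11.8143 → 11.8143 [wait]  node(6,2) S=82.1444 payoff=0.0000 vs cont=2.9088 → 2.9088 [wait]  node(6,3) S=100.7700 payoff=0.0000 vs cont=0.0000 → 0.0000 [wait]  node(6,4) S=123.6189 payoff=0.0000 vs cont=0.0000 → 0.0000 [wait]  node(6,5) S=151.6486 payoff=0.0000 vs cont=0.0000 → 0.0000 [wait]  node(6,6) S=186.0338 payoff=0.0000 vs cont=0.0000 → 0.0000 [wait]  ⇒ S*(6)=54.5847
t_5: node(5,0) S=60.4571 payoff=17.7329 vs cont=17.7795 → 17.7795 [wait]  node(5,1) S=74.1653 payoff=4.0247 vs cont=7.4325 → 7.4325 [wait]  node(5,2) S=90.9818 payoff=0.0000 vs cont=1.4805 → 1.4805 [wait]  node(5,3) S=111.6113 payoff=0.0000 vs cont=0.0000 → 0.0000 [wait]  node(5,4) S=136.9183 payoff=0.0000 vs cont=0.0000 → 0.0000 [wait]  node(5,5) S=167.9636 payoff=0.0000 vs cont=0.0000 → 0.0000 [wait]  ⇒ S*(5)=-
t_4: node(4,0) S=66.9614 payoff=11.2286 vs cont=12.6761 → 12.6761 [wait]  node(4,1) S=82.1444 payoff=0.0000 vs cont=4.5054 → 4.5054 [wait]  node(4,2) S=100.7700 payoff=0.0000 vs cont=0.7535 → 0.7535 [wait]  node(4,3) S=123.6189 payoff=0.0000 vs cont=0.0000 → 0.0000 [wait]  node(4,4) S=151.6486 payoff=0.0000 vs cont=0.0000 → 0.0000 [wait]  ⇒ S*(4)=-
t_3: node(3,0) S=74.1653 payoff=4.0247 vs cont=8.6503 → 8.6503 [wait]  node(3,1) S=90.9818 payoff=0.0000 vs cont=2.6608 → 2.6608 [wait]  node(3,2) S=111.6113 payoff=0.0000 vs cont=0.3835 → 0.3835 [wait]  node(3,3) S=136.9183 payoff=0.0000 vs cont=0.0000 → 0.0000 [wait]  ⇒ S*(3)=-
t_2: node(2,0) S=82.1444 payoff=0.0000 vs cont=5.7011 → 5.7011 [wait]  node(2,1) S=100.7700 payoff=0.0000 vs cont=1.5414 → 1.5414 [wait]  node(2,2) S=123.6189 payoff=0.0000 vs cont=0.1952 → 0.1952 [wait]  ⇒ S*(2)=-
t_1: node(1,0) S=90.9818 payoff=0.0000 vs cont=3.6539 → 3.6539 [wait]  node(1,1) S=111.6113 payoff=0.0000 vs cont=0.8798 → 0.8798 [wait]  ⇒ S*(1)=-
t_0: node(0,0) S=100.7700 payoff=0.0000 vs cont=2.2890 → 2.2890 [wait]  ⇒ S*(0)=-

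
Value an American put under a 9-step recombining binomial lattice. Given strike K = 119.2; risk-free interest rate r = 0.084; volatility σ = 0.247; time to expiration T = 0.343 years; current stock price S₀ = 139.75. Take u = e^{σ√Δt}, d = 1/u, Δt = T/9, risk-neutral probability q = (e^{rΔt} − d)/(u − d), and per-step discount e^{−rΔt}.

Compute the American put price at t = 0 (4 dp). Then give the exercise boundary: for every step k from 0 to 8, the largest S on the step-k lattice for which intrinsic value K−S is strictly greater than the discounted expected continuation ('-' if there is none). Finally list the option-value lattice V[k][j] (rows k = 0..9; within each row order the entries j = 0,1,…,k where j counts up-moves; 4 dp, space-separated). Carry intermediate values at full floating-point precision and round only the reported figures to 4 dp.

price = 0.8184
boundary = - - - - - - 104.6413 109.8107 104.6413
tree:
0.8184
1.4140 0.2761
2.3957 0.5209 0.0530
3.9631 0.9705 0.1110 0.0000
6.3655 1.7803 0.2326 0.0000 0.0000
9.8541 3.1996 0.4872 0.0000 0.0000 0.0000
14.5587 5.5926 1.0209 0.0000 0.0000 0.0000 0.0000
19.4848 9.3893 2.1389 0.0000 0.0000 0.0000 0.0000 0.0000
24.1789 14.5587 4.4814 0.0000 0.0000 0.0000 0.0000 0.0000 0.0000
28.6520 19.4848 9.3893 0.0000 0.0000 0.0000 0.0000 0.0000 0.0000 0.0000

params: Δt=0.03811 u=1.04940 d=0.95292 q=0.52118 e^(-rΔt)=0.99680
t_9 payoffs: 28.6520 19.4848 9.3893 0.0000 0.0000 0.0000 0.0000 0.0000 0.0000 0.0000
t_8: node(8,0) S=95.0211 payoff=24.1789 vs cont=23.7979 → 24.1789 [stop]  node(8,1) S=104.6413 payoff=14.5587 vs cont=14.1777 → 14.5587 [stop]  node(8,2) S=115.2354 payoff=3.9646 vs cont=4.4814 → 4.4814 [wait]  node(8,3) S=126.9021 payoff=0.0000 vs cont=0.0000 → 0.0000 [wait]  node(8,4) S=139.7500 payoff=0.0000 vs cont=0.0000 → 0.0000 [wait]  node(8,5) S=153.8986 payoff=0.0000 vs cont=0.0000 → 0.0000 [wait]  node(8,6) S=169.4797 payoff=0.0000 vs cont=0.0000 → 0.0000 [wait]  node(8,7) S=186.6382 payoff=0.0000 vs cont=0.0000 → 0.0000 [wait]  node(8,8) S=205.5339 payoff=0.0000 vs cont=0.0000 → 0.0000 [wait]  ⇒ S*(8)=104.6413
t_7: node(7,0) S=99.7152 payoff=19.4848 vs cont=19.1038 → 19.4848 [stop]  node(7,1) S=109.8107 payoff=9.3893 vs cont=9.2768 → 9.3893 [stop]  node(7,2) S=120.9282 payoff=0.0000 vs cont=2.1389 → 2.1389 [wait]  node(7,3) S=133.1712 payoff=0.0000 vs cont=0.0000 → 0.0000 [wait]  node(7,4) S=146.6538 payoff=0.0000 vs cont=0.0000 → 0.0000 [wait]  node(7,5) S=161.5014 payoff=0.0000 vs cont=0.0000 → 0.0000 [wait]  node(7,6) S=177.8522 payoff=0.0000 vs cont=0.0000 → 0.0000 [wait]  node(7,7) S=195.8583 payoff=0.0000 vs cont=0.0000 → 0.0000 [wait]  ⇒ S*(7)=109.8107
t_6: node(6,0) S=104.6413 payoff=14.5587 vs cont=14.1777 → 14.5587 [stop]  node(6,1) S=115.2354 payoff=3.9646 vs cont=5.5926 → 5.5926 [wait]  node(6,2) S=126.9021 payoff=0.0000 vs cont=1.0209 → 1.0209 [wait]  node(6,3) S=139.7500 payoff=0.0000 vs cont=0.0000 → 0.0000 [wait]  node(6,4) S=153.8986 payoff=0.0000 vs cont=0.0000 → 0.0000 [wait]  node(6,5) S=169.4797 payoff=0.0000 vs cont=0.0000 → 0.0000 [wait]  node(6,6) S=186.6382 payoff=0.0000 vs cont=0.0000 → 0.0000 [wait]  ⇒ S*(6)=104.6413
t_5: node(5,0) S=109.8107 payoff=9.3893 vs cont=9.8541 → 9.8541 [wait]  node(5,1) S=120.9282 payoff=0.0000 vs cont=3.1996 → 3.1996 [wait]  node(5,2) S=133.1712 payoff=0.0000 vs cont=0.4872 → 0.4872 [wait]  node(5,3) S=146.6538 payoff=0.0000 vs cont=0.0000 → 0.0000 [wait]  node(5,4) S=161.5014 payoff=0.0000 vs cont=0.0000 → 0.0000 [wait]  node(5,5) S=177.8522 payoff=0.0000 vs cont=0.0000 → 0.0000 [wait]  ⇒ S*(5)=-
t_4: node(4,0) S=115.2354 payoff=3.9646 vs cont=6.3655 → 6.3655 [wait]  node(4,1) S=126.9021 payoff=0.0000 vs cont=1.7803 → 1.7803 [wait]  node(4,2) S=139.7500 payoff=0.0000 vs cont=0.2326 → 0.2326 [wait]  node(4,3) S=153.8986 payoff=0.0000 vs cont=0.0000 → 0.0000 [wait]  node(4,4) S=169.4797 payoff=0.0000 vs cont=0.0000 → 0.0000 [wait]  ⇒ S*(4)=-
t_3: node(3,0) S=120.9282 payoff=0.0000 vs cont=3.9631 → 3.9631 [wait]  node(3,1) S=133.1712 payoff=0.0000 vs cont=0.9705 → 0.9705 [wait]  node(3,2) S=146.6538 payoff=0.0000 vs cont=0.1110 → 0.1110 [wait]  node(3,3) S=161.5014 payoff=0.0000 vs cont=0.0000 → 0.0000 [wait]  ⇒ S*(3)=-
t_2: node(2,0) S=126.9021 payoff=0.0000 vs cont=2.3957 → 2.3957 [wait]  node(2,1) S=139.7500 payoff=0.0000 vs cont=0.5209 → 0.5209 [wait]  node(2,2) S=153.8986 payoff=0.0000 vs cont=0.0530 → 0.0530 [wait]  ⇒ S*(2)=-
t_1: node(1,0) S=133.1712 payoff=0.0000 vs cont=1.4140 → 1.4140 [wait]  node(1,1) S=146.6538 payoff=0.0000 vs cont=0.2761 → 0.2761 [wait]  ⇒ S*(1)=-
t_0: node(0,0) S=139.7500 payoff=0.0000 vs cont=0.8184 → 0.8184 [wait]  ⇒ S*(0)=-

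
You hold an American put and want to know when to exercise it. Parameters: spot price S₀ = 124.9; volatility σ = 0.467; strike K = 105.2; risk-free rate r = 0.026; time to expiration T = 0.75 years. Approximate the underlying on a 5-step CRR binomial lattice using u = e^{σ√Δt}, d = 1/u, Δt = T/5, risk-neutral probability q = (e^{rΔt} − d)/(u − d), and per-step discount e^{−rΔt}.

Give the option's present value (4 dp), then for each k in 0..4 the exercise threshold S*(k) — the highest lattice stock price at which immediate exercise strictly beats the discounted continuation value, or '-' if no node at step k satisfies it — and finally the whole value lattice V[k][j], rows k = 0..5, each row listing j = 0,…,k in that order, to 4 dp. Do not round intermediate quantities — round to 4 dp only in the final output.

price = 8.9260
boundary = - - - 72.5959 86.9886
tree:
8.9260
14.2000 2.9488
21.9609 5.4132 0.1456
32.6041 9.9317 0.2735 0.0000
44.6154 18.2114 0.5138 0.0000 0.0000
54.6394 32.6041 0.9653 0.0000 0.0000 0.0000

params: Δt=0.15000 u=1.19826 d=0.83455 q=0.46565 e^(-rΔt)=0.99611
t_5 payoffs: 54.6394 32.6041 0.9653 0.0000 0.0000 0.0000
t_4: node(4,0) S=60.5846 payoff=44.6154 vs cont=44.2060 → 44.6154 [stop]  node(4,1) S=86.9886 payoff=18.2114 vs cont=17.8019 → 18.2114 [stop]  node(4,2) S=124.9000 payoff=0.0000 vs cont=0.5138 → 0.5138 [wait]  node(4,3) S=179.3340 payoff=0.0000 vs cont=0.0000 → 0.0000 [wait]  node(4,4) S=257.4915 payoff=0.0000 vs cont=0.0000 → 0.0000 [wait]  ⇒ S*(4)=86.9886
t_3: node(3,0) S=72.5959 payoff=32.6041 vs cont=32.1946 → 32.6041 [stop]  node(3,1) S=104.2347 payoff=0.9653 vs cont=9.9317 → 9.9317 [wait]  node(3,2) S=149.6623 payoff=0.0000 vs cont=0.2735 → 0.2735 [wait]  node(3,3) S=214.8883 payoff=0.0000 vs cont=0.0000 → 0.0000 [wait]  ⇒ S*(3)=72.5959
t_2: node(2,0) S=86.9886 payoff=18.2114 vs cont=21.9609 → 21.9609 [wait]  node(2,1) S=124.9000 payoff=0.0000 vs cont=5.4132 → 5.4132 [wait]  node(2,2) S=179.3340 payoff=0.0000 vs cont=0.1456 → 0.1456 [wait]  ⇒ S*(2)=-
t_1: node(1,0) S=104.2347 payoff=0.9653 vs cont=14.2000 → 14.2000 [wait]  node(1,1) S=149.6623 payoff=0.0000 vs cont=2.9488 → 2.9488 [wait]  ⇒ S*(1)=-
t_0: node(0,0) S=124.9000 payoff=0.0000 vs cont=8.9260 → 8.9260 [wait]  ⇒ S*(0)=-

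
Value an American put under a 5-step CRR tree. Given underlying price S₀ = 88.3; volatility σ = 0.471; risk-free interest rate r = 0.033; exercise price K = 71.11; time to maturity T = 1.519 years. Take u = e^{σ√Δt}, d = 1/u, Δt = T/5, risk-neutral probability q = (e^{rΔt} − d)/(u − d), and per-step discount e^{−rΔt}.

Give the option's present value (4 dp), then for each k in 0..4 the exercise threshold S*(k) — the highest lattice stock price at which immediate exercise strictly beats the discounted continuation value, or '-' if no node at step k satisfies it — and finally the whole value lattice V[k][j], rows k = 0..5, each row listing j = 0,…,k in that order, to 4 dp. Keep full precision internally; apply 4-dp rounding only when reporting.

Δt=0.30380, u=1.29642, d=0.77136, q=0.45465, disc=e^(-rΔt)=0.99002
k=5 terminal: V=max(K-S,0) → 46.9980 30.5849 2.9993 0.0000 0.0000 0.0000
k=4: j=0 S=31.2593 intr=39.8507 cont=39.1414 V=39.8507[EX]; j=1 S=52.5375 intr=18.5725 cont=17.8631 V=18.5725[EX]; j=2 S=88.3000 intr=0.0000 cont=1.6194 V=1.6194[hold]; j=3 S=148.4061 intr=0.0000 cont=0.0000 V=0.0000[hold]; j=4 S=249.4265 intr=0.0000 cont=0.0000 V=0.0000[hold]  S*(4)=52.5375
k=3: j=0 S=40.5251 intr=30.5849 cont=29.8755 V=30.5849[EX]; j=1 S=68.1107 intr=2.9993 cont=10.7563 V=10.7563[hold]; j=2 S=114.4738 intr=0.0000 cont=0.8743 V=0.8743[hold]; j=3 S=192.3965 intr=0.0000 cont=0.0000 V=0.0000[hold]  S*(3)=40.5251
k=2: j=0 S=52.5375 intr=18.5725 cont=21.3547 V=21.3547[hold]; j=1 S=88.3000 intr=0.0000 cont=6.2010 V=6.2010[hold]; j=2 S=148.4061 intr=0.0000 cont=0.4720 V=0.4720[hold]  S*(2)=-
k=1: j=0 S=68.1107 intr=2.9993 cont=14.3208 V=14.3208[hold]; j=1 S=114.4738 intr=0.0000 cont=3.5605 V=3.5605[hold]  S*(1)=-
k=0: j=0 S=88.3000 intr=0.0000 cont=9.3345 V=9.3345[hold]  S*(0)=-

price = 9.3345
boundary = - - - 40.5251 52.5375
tree:
9.3345
14.3208 3.5605
21.3547 6.2010 0.4720
30.5849 10.7563 0.8743 0.0000
39.8507 18.5725 1.6194 0.0000 0.0000
46.9980 30.5849 2.9993 0.0000 0.0000 0.0000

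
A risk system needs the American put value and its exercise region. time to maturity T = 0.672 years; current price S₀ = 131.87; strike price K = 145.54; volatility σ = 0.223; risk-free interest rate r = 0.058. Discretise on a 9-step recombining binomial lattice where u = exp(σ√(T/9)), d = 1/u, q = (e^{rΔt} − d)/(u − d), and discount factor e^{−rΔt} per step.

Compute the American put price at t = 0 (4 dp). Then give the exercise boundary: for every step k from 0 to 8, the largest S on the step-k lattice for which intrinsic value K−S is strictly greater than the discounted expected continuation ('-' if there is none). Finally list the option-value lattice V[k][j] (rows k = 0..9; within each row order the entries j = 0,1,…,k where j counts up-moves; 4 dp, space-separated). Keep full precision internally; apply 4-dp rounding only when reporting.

price = 15.9828
boundary = - - 116.7396 109.8385 116.7396 124.0744 116.7396 124.0744 131.8700
tree:
15.9828
21.7750 10.7773
28.8004 15.4810 6.5315
35.7015 21.5123 10.0509 3.3420
42.1947 28.8004 14.9740 5.5969 1.2915
48.3040 35.7015 21.4656 9.1153 2.4005 0.2801
54.0522 42.1947 28.8004 14.3240 4.3903 0.5865 0.0000
59.4606 48.3040 35.7015 21.4656 7.8607 1.2281 0.0000 0.0000
64.5492 54.0522 42.1947 28.8004 13.6700 2.5715 0.0000 0.0000 0.0000
69.3371 59.4606 48.3040 35.7015 21.4656 5.3846 0.0000 0.0000 0.0000 0.0000

Δt=0.07467, u=1.06283, d=0.94088, q=0.52036, disc=e^(-rΔt)=0.99568
k=9 terminal: V=max(K-S,0) → 69.3371 59.4606 48.3040 35.7015 21.4656 5.3846 0.0000 0.0000 0.0000 0.0000
k=8: j=0 S=80.9908 intr=64.5492 cont=63.9203 V=64.5492[EX]; j=1 S=91.4878 intr=54.0522 cont=53.4233 V=54.0522[EX]; j=2 S=103.3453 intr=42.1947 cont=41.5658 V=42.1947[EX]; j=3 S=116.7396 intr=28.8004 cont=28.1714 V=28.8004[EX]; j=4 S=131.8700 intr=13.6700 cont=13.0411 V=13.6700[EX]; j=5 S=148.9614 intr=0.0000 cont=2.5715 V=2.5715[hold]; j=6 S=168.2679 intr=0.0000 cont=0.0000 V=0.0000[hold]; j=7 S=190.0767 intr=0.0000 cont=0.0000 V=0.0000[hold]; j=8 S=214.7121 intr=0.0000 cont=0.0000 V=0.0000[hold]  S*(8)=131.8700
k=7: j=0 S=86.0794 intr=59.4606 cont=58.8317 V=59.4606[EX]; j=1 S=97.2360 intr=48.3040 cont=47.6751 V=48.3040[EX]; j=2 S=109.8385 intr=35.7015 cont=35.0726 V=35.7015[EX]; j=3 S=124.0744 intr=21.4656 cont=20.8367 V=21.4656[EX]; j=4 S=140.1554 intr=5.3846 cont=7.8607 V=7.8607[hold]; j=5 S=158.3206 intr=0.0000 cont=1.2281 V=1.2281[hold]; j=6 S=178.8402 intr=0.0000 cont=0.0000 V=0.0000[hold]; j=7 S=202.0193 intr=0.0000 cont=0.0000 V=0.0000[hold]  S*(7)=124.0744
k=6: j=0 S=91.4878 intr=54.0522 cont=53.4233 V=54.0522[EX]; j=1 S=103.3453 intr=42.1947 cont=41.5658 V=42.1947[EX]; j=2 S=116.7396 intr=28.8004 cont=28.1714 V=28.8004[EX]; j=3 S=131.8700 intr=13.6700 cont=14.3240 V=14.3240[hold]; j=4 S=148.9614 intr=0.0000 cont=4.3903 V=4.3903[hold]; j=5 S=168.2679 intr=0.0000 cont=0.5865 V=0.5865[hold]; j=6 S=190.0767 intr=0.0000 cont=0.0000 V=0.0000[hold]  S*(6)=116.7396
k=5: j=0 S=97.2360 intr=48.3040 cont=47.6751 V=48.3040[EX]; j=1 S=109.8385 intr=35.7015 cont=35.0726 V=35.7015[EX]; j=2 S=124.0744 intr=21.4656 cont=21.1755 V=21.4656[EX]; j=3 S=140.1554 intr=5.3846 cont=9.1153 V=9.1153[hold]; j=4 S=158.3206 intr=0.0000 cont=2.4005 V=2.4005[hold]; j=5 S=178.8402 intr=0.0000 cont=0.2801 V=0.2801[hold]  S*(5)=124.0744
k=4: j=0 S=103.3453 intr=42.1947 cont=41.5658 V=42.1947[EX]; j=1 S=116.7396 intr=28.8004 cont=28.1714 V=28.8004[EX]; j=2 S=131.8700 intr=13.6700 cont=14.9740 V=14.9740[hold]; j=3 S=148.9614 intr=0.0000 cont=5.5969 V=5.5969[hold]; j=4 S=168.2679 intr=0.0000 cont=1.2915 V=1.2915[hold]  S*(4)=116.7396
k=3: j=0 S=109.8385 intr=35.7015 cont=35.0726 V=35.7015[EX]; j=1 S=124.0744 intr=21.4656 cont=21.5123 V=21.5123[hold]; j=2 S=140.1554 intr=5.3846 cont=10.0509 V=10.0509[hold]; j=3 S=158.3206 intr=0.0000 cont=3.3420 V=3.3420[hold]  S*(3)=109.8385
k=2: j=0 S=116.7396 intr=28.8004 cont=28.1956 V=28.8004[EX]; j=1 S=131.8700 intr=13.6700 cont=15.4810 V=15.4810[hold]; j=2 S=148.9614 intr=0.0000 cont=6.5315 V=6.5315[hold]  S*(2)=116.7396
k=1: j=0 S=124.0744 intr=21.4656 cont=21.7750 V=21.7750[hold]; j=1 S=140.1554 intr=5.3846 cont=10.7773 V=10.7773[hold]  S*(1)=-
k=0: j=0 S=131.8700 intr=13.6700 cont=15.9828 V=15.9828[hold]  S*(0)=-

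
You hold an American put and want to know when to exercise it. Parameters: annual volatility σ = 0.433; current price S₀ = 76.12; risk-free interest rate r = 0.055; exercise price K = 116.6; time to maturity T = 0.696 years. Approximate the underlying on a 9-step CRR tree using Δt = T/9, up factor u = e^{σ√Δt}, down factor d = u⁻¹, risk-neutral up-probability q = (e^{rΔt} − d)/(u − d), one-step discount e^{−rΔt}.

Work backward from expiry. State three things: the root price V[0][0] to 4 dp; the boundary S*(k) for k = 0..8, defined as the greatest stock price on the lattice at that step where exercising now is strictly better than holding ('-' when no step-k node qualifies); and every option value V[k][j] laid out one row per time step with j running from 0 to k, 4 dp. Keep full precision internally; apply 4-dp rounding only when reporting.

Δt=0.07733, u=1.12796, d=0.88655, q=0.48759, disc=e^(-rΔt)=0.99576
k=9 terminal: V=max(K-S,0) → 90.8458 83.8329 74.9105 63.5585 49.1155 30.7395 7.3599 0.0000 0.0000 0.0000
k=8: j=0 S=29.0498 intr=87.5502 cont=87.0553 V=87.5502[EX]; j=1 S=36.9600 intr=79.6400 cont=79.1451 V=79.6400[EX]; j=2 S=47.0242 intr=69.5758 cont=69.0810 V=69.5758[EX]; j=3 S=59.8287 intr=56.7713 cont=56.2764 V=56.7713[EX]; j=4 S=76.1200 intr=40.4800 cont=39.9851 V=40.4800[EX]; j=5 S=96.8473 intr=19.7527 cont=19.2578 V=19.7527[EX]; j=6 S=123.2187 intr=0.0000 cont=3.7553 V=3.7553[hold]; j=7 S=156.7709 intr=0.0000 cont=0.0000 V=0.0000[hold]; j=8 S=199.4593 intr=0.0000 cont=0.0000 V=0.0000[hold]  S*(8)=96.8473
k=7: j=0 S=32.7671 intr=83.8329 cont=83.3380 V=83.8329[EX]; j=1 S=41.6895 intr=74.9105 cont=74.4156 V=74.9105[EX]; j=2 S=53.0415 intr=63.5585 cont=63.0637 V=63.5585[EX]; j=3 S=67.4845 intr=49.1155 cont=48.6206 V=49.1155[EX]; j=4 S=85.8605 intr=30.7395 cont=30.2447 V=30.7395[EX]; j=5 S=109.2401 intr=7.3599 cont=11.9018 V=11.9018[hold]; j=6 S=138.9860 intr=0.0000 cont=1.9161 V=1.9161[hold]; j=7 S=176.8316 intr=0.0000 cont=0.0000 V=0.0000[hold]  S*(7)=85.8605
k=6: j=0 S=36.9600 intr=79.6400 cont=79.1451 V=79.6400[EX]; j=1 S=47.0242 intr=69.5758 cont=69.0810 V=69.5758[EX]; j=2 S=59.8287 intr=56.7713 cont=56.2764 V=56.7713[EX]; j=3 S=76.1200 intr=40.4800 cont=39.9851 V=40.4800[EX]; j=4 S=96.8473 intr=19.7527 cont=21.4630 V=21.4630[hold]; j=5 S=123.2187 intr=0.0000 cont=7.0030 V=7.0030[hold]; j=6 S=156.7709 intr=0.0000 cont=0.9777 V=0.9777[hold]  S*(6)=76.1200
k=5: j=0 S=41.6895 intr=74.9105 cont=74.4156 V=74.9105[EX]; j=1 S=53.0415 intr=63.5585 cont=63.0637 V=63.5585[EX]; j=2 S=67.4845 intr=49.1155 cont=48.6206 V=49.1155[EX]; j=3 S=85.8605 intr=30.7395 cont=31.0750 V=31.0750[hold]; j=4 S=109.2401 intr=7.3599 cont=14.3513 V=14.3513[hold]; j=5 S=138.9860 intr=0.0000 cont=4.0478 V=4.0478[hold]  S*(5)=67.4845
k=4: j=0 S=47.0242 intr=69.5758 cont=69.0810 V=69.5758[EX]; j=1 S=59.8287 intr=56.7713 cont=56.2764 V=56.7713[EX]; j=2 S=76.1200 intr=40.4800 cont=40.1480 V=40.4800[EX]; j=3 S=96.8473 intr=19.7527 cont=22.8234 V=22.8234[hold]; j=4 S=123.2187 intr=0.0000 cont=9.2878 V=9.2878[hold]  S*(4)=76.1200
k=3: j=0 S=53.0415 intr=63.5585 cont=63.0637 V=63.5585[EX]; j=1 S=67.4845 intr=49.1155 cont=48.6206 V=49.1155[EX]; j=2 S=85.8605 intr=30.7395 cont=31.7356 V=31.7356[hold]; j=3 S=109.2401 intr=7.3599 cont=16.1547 V=16.1547[hold]  S*(3)=67.4845
k=2: j=0 S=59.8287 intr=56.7713 cont=56.2764 V=56.7713[EX]; j=1 S=76.1200 intr=40.4800 cont=40.4687 V=40.4800[EX]; j=2 S=96.8473 intr=19.7527 cont=24.0361 V=24.0361[hold]  S*(2)=76.1200
k=1: j=0 S=67.4845 intr=49.1155 cont=48.6206 V=49.1155[EX]; j=1 S=85.8605 intr=30.7395 cont=32.3243 V=32.3243[hold]  S*(1)=67.4845
k=0: j=0 S=76.1200 intr=40.4800 cont=40.7546 V=40.7546[hold]  S*(0)=-

price = 40.7546
boundary = - 67.4845 76.1200 67.4845 76.1200 67.4845 76.1200 85.8605 96.8473
tree:
40.7546
49.1155 32.3243
56.7713 40.4800 24.0361
63.5585 49.1155 31.7356 16.1547
69.5758 56.7713 40.4800 22.8234 9.2878
74.9105 63.5585 49.1155 31.0750 14.3513 4.0478
79.6400 69.5758 56.7713 40.4800 21.4630 7.0030 0.9777
83.8329 74.9105 63.5585 49.1155 30.7395 11.9018 1.9161 0.0000
87.5502 79.6400 69.5758 56.7713 40.4800 19.7527 3.7553 0.0000 0.0000
90.8458 83.8329 74.9105 63.5585 49.1155 30.7395 7.3599 0.0000 0.0000 0.0000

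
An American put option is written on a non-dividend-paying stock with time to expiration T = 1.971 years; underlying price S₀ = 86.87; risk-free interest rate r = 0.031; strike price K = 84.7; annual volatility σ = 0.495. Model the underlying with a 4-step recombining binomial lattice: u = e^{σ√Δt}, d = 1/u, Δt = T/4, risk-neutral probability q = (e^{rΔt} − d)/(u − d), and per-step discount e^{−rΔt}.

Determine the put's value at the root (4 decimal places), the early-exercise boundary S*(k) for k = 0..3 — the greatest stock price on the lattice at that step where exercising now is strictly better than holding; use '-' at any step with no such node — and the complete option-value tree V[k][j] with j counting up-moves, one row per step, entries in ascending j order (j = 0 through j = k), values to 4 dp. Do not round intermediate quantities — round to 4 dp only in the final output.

price = 18.9520
boundary = - - 43.3571 61.3713
tree:
18.9520
28.5391 7.2050
41.3429 12.9647 0.0000
54.0694 23.3287 0.0000 0.0000
63.0603 41.3429 0.0000 0.0000 0.0000

Δt=0.49275, u=1.41548, d=0.70647, q=0.43571, disc=e^(-rΔt)=0.98484
k=4 terminal: V=max(K-S,0) → 63.0603 41.3429 0.0000 0.0000 0.0000
k=3: j=0 S=30.6306 intr=54.0694 cont=52.7854 V=54.0694[EX]; j=1 S=61.3713 intr=23.3287 cont=22.9759 V=23.3287[EX]; j=2 S=122.9630 intr=0.0000 cont=0.0000 V=0.0000[hold]; j=3 S=246.3678 intr=0.0000 cont=0.0000 V=0.0000[hold]  S*(3)=61.3713
k=2: j=0 S=43.3571 intr=41.3429 cont=40.0589 V=41.3429[EX]; j=1 S=86.8700 intr=0.0000 cont=12.9647 V=12.9647[hold]; j=2 S=174.0521 intr=0.0000 cont=0.0000 V=0.0000[hold]  S*(2)=43.3571
k=1: j=0 S=61.3713 intr=23.3287 cont=28.5391 V=28.5391[hold]; j=1 S=122.9630 intr=0.0000 cont=7.2050 V=7.2050[hold]  S*(1)=-
k=0: j=0 S=86.8700 intr=0.0000 cont=18.9520 V=18.9520[hold]  S*(0)=-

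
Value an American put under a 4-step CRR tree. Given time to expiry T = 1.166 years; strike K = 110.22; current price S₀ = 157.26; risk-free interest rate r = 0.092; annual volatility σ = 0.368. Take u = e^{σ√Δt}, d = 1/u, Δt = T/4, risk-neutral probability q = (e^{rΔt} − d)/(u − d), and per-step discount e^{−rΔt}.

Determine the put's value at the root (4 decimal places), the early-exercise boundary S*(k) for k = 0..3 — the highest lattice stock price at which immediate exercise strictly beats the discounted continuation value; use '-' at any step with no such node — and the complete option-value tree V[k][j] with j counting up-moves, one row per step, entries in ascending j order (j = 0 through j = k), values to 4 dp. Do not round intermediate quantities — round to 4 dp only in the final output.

Δt=0.29150  u=1.21980  d=0.81981  q=0.51844  discount=0.97354
step 4 (expiry): payoffs max(K−S,0) = 39.1861 4.5281 0.0000 0.0000 0.0000
step 3: (k=3,j=0): S=86.6470, (K−S)⁺=23.5730, hold=20.6564 ⇒ V=23.5730 exercise | (k=3,j=1): S=128.9229, (K−S)⁺=0.0000, hold=2.1228 ⇒ V=2.1228 continue | (k=3,j=2): S=191.8256, (K−S)⁺=0.0000, hold=0.0000 ⇒ V=0.0000 continue | (k=3,j=3): S=285.4190, (K−S)⁺=0.0000, hold=0.0000 ⇒ V=0.0000 continue  boundary S*=86.6470
step 2: (k=2,j=0): S=105.6919, (K−S)⁺=4.5281, hold=12.1227 ⇒ V=12.1227 continue | (k=2,j=1): S=157.2600, (K−S)⁺=0.0000, hold=0.9952 ⇒ V=0.9952 continue | (k=2,j=2): S=233.9886, (K−S)⁺=0.0000, hold=0.0000 ⇒ V=0.0000 continue  boundary S*=-
step 1: (k=1,j=0): S=128.9229, (K−S)⁺=0.0000, hold=6.1856 ⇒ V=6.1856 continue | (k=1,j=1): S=191.8256, (K−S)⁺=0.0000, hold=0.4666 ⇒ V=0.4666 continue  boundary S*=-
step 0: (k=0,j=0): S=157.2600, (K−S)⁺=0.0000, hold=3.1354 ⇒ V=3.1354 continue  boundary S*=-

price = 3.1354
boundary = - - - 86.6470
tree:
3.1354
6.1856 0.4666
12.1227 0.9952 0.0000
23.5730 2.1228 0.0000 0.0000
39.1861 4.5281 0.0000 0.0000 0.0000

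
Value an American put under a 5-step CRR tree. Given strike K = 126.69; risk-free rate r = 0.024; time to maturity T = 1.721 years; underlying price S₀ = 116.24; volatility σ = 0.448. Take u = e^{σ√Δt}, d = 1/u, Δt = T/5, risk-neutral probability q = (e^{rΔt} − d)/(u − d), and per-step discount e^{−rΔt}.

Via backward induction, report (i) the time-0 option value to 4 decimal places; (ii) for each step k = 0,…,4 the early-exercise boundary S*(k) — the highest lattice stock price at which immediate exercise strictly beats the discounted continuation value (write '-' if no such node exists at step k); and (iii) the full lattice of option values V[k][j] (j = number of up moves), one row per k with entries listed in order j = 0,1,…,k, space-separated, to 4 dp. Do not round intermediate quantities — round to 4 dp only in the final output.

Δt=0.34420, u=1.30061, d=0.76887, q=0.45027, disc=e^(-rΔt)=0.99177
k=5 terminal: V=max(K-S,0) → 95.4568 73.8562 37.3167 0.0000 0.0000 0.0000
k=4: j=0 S=40.6223 intr=86.0677 cont=85.0255 V=86.0677[EX]; j=1 S=68.7163 intr=57.9737 cont=56.9314 V=57.9737[EX]; j=2 S=116.2400 intr=10.4500 cont=20.3455 V=20.3455[hold]; j=3 S=196.6307 intr=0.0000 cont=0.0000 V=0.0000[hold]; j=4 S=332.6190 intr=0.0000 cont=0.0000 V=0.0000[hold]  S*(4)=68.7163
k=3: j=0 S=52.8338 intr=73.8562 cont=72.8139 V=73.8562[EX]; j=1 S=89.3733 intr=37.3167 cont=40.6934 V=40.6934[hold]; j=2 S=151.1832 intr=0.0000 cont=11.0926 V=11.0926[hold]; j=3 S=255.7403 intr=0.0000 cont=0.0000 V=0.0000[hold]  S*(3)=52.8338
k=2: j=0 S=68.7163 intr=57.9737 cont=58.4393 V=58.4393[hold]; j=1 S=116.2400 intr=10.4500 cont=27.1400 V=27.1400[hold]; j=2 S=196.6307 intr=0.0000 cont=6.0478 V=6.0478[hold]  S*(2)=-
k=1: j=0 S=89.3733 intr=37.3167 cont=43.9815 V=43.9815[hold]; j=1 S=151.1832 intr=0.0000 cont=17.4978 V=17.4978[hold]  S*(1)=-
k=0: j=0 S=116.2400 intr=10.4500 cont=31.7930 V=31.7930[hold]  S*(0)=-

price = 31.7930
boundary = - - - 52.8338 68.7163
tree:
31.7930
43.9815 17.4978
58.4393 27.1400 6.0478
73.8562 40.6934 11.0926 0.0000
86.0677 57.9737 20.3455 0.0000 0.0000
95.4568 73.8562 37.3167 0.0000 0.0000 0.0000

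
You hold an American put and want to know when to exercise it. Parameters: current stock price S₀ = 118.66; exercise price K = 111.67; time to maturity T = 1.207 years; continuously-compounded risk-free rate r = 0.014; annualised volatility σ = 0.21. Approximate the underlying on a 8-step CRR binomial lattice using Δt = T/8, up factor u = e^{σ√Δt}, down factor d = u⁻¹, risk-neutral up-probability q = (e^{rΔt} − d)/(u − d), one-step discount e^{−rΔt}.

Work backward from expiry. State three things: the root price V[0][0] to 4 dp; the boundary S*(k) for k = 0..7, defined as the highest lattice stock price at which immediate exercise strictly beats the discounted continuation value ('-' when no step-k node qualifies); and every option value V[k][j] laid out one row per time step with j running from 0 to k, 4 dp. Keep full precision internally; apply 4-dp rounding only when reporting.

price = 6.9913
boundary = - - - - 85.6256 78.9184 85.6256 92.9028
tree:
6.9913
10.2017 3.7140
14.4540 5.8648 1.5142
19.7885 9.0205 2.6390 0.3619
26.0444 13.4287 4.5180 0.7147 0.0000
32.7516 19.1889 7.5523 1.4115 0.0000 0.0000
38.9334 26.0444 12.2089 2.7875 0.0000 0.0000 0.0000
44.6309 32.7516 18.7672 5.5049 0.0000 0.0000 0.0000 0.0000
49.8822 38.9334 26.0444 10.8715 0.0000 0.0000 0.0000 0.0000 0.0000

Δt=0.15088  u=1.08499  d=0.92167  q=0.49257  discount=0.99789
step 8 (expiry): payoffs max(K−S,0) = 49.8822 38.9334 26.0444 10.8715 0.0000 0.0000 0.0000 0.0000 0.0000
step 7: (k=7,j=0): S=67.0391, (K−S)⁺=44.6309, hold=44.3953 ⇒ V=44.6309 exercise | (k=7,j=1): S=78.9184, (K−S)⁺=32.7516, hold=32.5160 ⇒ V=32.7516 exercise | (k=7,j=2): S=92.9028, (K−S)⁺=18.7672, hold=18.5316 ⇒ V=18.7672 exercise | (k=7,j=3): S=109.3652, (K−S)⁺=2.3048, hold=5.5049 ⇒ V=5.5049 continue | (k=7,j=4): S=128.7448, (K−S)⁺=0.0000, hold=0.0000 ⇒ V=0.0000 continue | (k=7,j=5): S=151.5584, (K−S)⁺=0.0000, hold=0.0000 ⇒ V=0.0000 continue | (k=7,j=6): S=178.4146, (K−S)⁺=0.0000, hold=0.0000 ⇒ V=0.0000 continue | (k=7,j=7): S=210.0297, (K−S)⁺=0.0000, hold=0.0000 ⇒ V=0.0000 continue  boundary S*=92.9028
step 6: (k=6,j=0): S=72.7366, (K−S)⁺=38.9334, hold=38.6977 ⇒ V=38.9334 exercise | (k=6,j=1): S=85.6256, (K−S)⁺=26.0444, hold=25.8088 ⇒ V=26.0444 exercise | (k=6,j=2): S=100.7985, (K−S)⁺=10.8715, hold=12.2089 ⇒ V=12.2089 continue | (k=6,j=3): S=118.6600, (K−S)⁺=0.0000, hold=2.7875 ⇒ V=2.7875 continue | (k=6,j=4): S=139.6866, (K−S)⁺=0.0000, hold=0.0000 ⇒ V=0.0000 continue | (k=6,j=5): S=164.4391, (K−S)⁺=0.0000, hold=0.0000 ⇒ V=0.0000 continue | (k=6,j=6): S=193.5778, (K−S)⁺=0.0000, hold=0.0000 ⇒ V=0.0000 continue  boundary S*=85.6256
step 5: (k=5,j=0): S=78.9184, (K−S)⁺=32.7516, hold=32.5160 ⇒ V=32.7516 exercise | (k=5,j=1): S=92.9028, (K−S)⁺=18.7672, hold=19.1889 ⇒ V=19.1889 continue | (k=5,j=2): S=109.3652, (K−S)⁺=2.3048, hold=7.5523 ⇒ V=7.5523 continue | (k=5,j=3): S=128.7448, (K−S)⁺=0.0000, hold=1.4115 ⇒ V=1.4115 continue | (k=5,j=4): S=151.5584, (K−S)⁺=0.0000, hold=0.0000 ⇒ V=0.0000 continue | (k=5,j=5): S=178.4146, (K−S)⁺=0.0000, hold=0.0000 ⇒ V=0.0000 continue  boundary S*=78.9184
step 4: (k=4,j=0): S=85.6256, (K−S)⁺=26.0444, hold=26.0161 ⇒ V=26.0444 exercise | (k=4,j=1): S=100.7985, (K−S)⁺=10.8715, hold=13.4287 ⇒ V=13.4287 continue | (k=4,j=2): S=118.6600, (K−S)⁺=0.0000, hold=4.5180 ⇒ V=4.5180 continue | (k=4,j=3): S=139.6866, (K−S)⁺=0.0000, hold=0.7147 ⇒ V=0.7147 continue | (k=4,j=4): S=164.4391, (K−S)⁺=0.0000, hold=0.0000 ⇒ V=0.0000 continue  boundary S*=85.6256
step 3: (k=3,j=0): S=92.9028, (K−S)⁺=18.7672, hold=19.7885 ⇒ V=19.7885 continue | (k=3,j=1): S=109.3652, (K−S)⁺=2.3048, hold=9.0205 ⇒ V=9.0205 continue | (k=3,j=2): S=128.7448, (K−S)⁺=0.0000, hold=2.6390 ⇒ V=2.6390 continue | (k=3,j=3): S=151.5584, (K−S)⁺=0.0000, hold=0.3619 ⇒ V=0.3619 continue  boundary S*=-
step 2: (k=2,j=0): S=100.7985, (K−S)⁺=10.8715, hold=14.4540 ⇒ V=14.4540 continue | (k=2,j=1): S=118.6600, (K−S)⁺=0.0000, hold=5.8648 ⇒ V=5.8648 continue | (k=2,j=2): S=139.6866, (K−S)⁺=0.0000, hold=1.5142 ⇒ V=1.5142 continue  boundary S*=-
step 1: (k=1,j=0): S=109.3652, (K−S)⁺=2.3048, hold=10.2017 ⇒ V=10.2017 continue | (k=1,j=1): S=128.7448, (K−S)⁺=0.0000, hold=3.7140 ⇒ V=3.7140 continue  boundary S*=-
step 0: (k=0,j=0): S=118.6600, (K−S)⁺=0.0000, hold=6.9913 ⇒ V=6.9913 continue  boundary S*=-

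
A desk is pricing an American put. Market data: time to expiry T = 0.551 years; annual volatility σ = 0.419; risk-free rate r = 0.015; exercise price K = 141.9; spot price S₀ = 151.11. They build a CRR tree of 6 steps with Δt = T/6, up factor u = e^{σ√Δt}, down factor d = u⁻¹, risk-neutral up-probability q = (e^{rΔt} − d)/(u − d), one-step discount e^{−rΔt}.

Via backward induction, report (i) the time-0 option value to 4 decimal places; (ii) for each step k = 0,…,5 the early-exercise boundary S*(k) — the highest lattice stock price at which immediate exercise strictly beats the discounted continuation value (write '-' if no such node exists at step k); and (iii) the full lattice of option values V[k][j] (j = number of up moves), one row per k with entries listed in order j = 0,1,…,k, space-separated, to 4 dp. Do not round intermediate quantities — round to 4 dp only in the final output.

price = 13.6832
boundary = - - - - 90.9321 103.2431
tree:
13.6832
20.1736 6.5123
28.7570 10.6962 1.8829
39.3004 17.1271 3.5826 0.0000
50.9679 26.4524 6.8168 0.0000 0.0000
61.8110 38.6569 12.9704 0.0000 0.0000 0.0000
71.3610 50.9679 24.6791 0.0000 0.0000 0.0000 0.0000

Δt=0.09183  u=1.13539  d=0.88076  q=0.47371  discount=0.99862
step 6 (expiry): payoffs max(K−S,0) = 71.3610 50.9679 24.6791 0.0000 0.0000 0.0000 0.0000
step 5: (k=5,j=0): S=80.0890, (K−S)⁺=61.8110, hold=61.6156 ⇒ V=61.8110 exercise | (k=5,j=1): S=103.2431, (K−S)⁺=38.6569, hold=38.4615 ⇒ V=38.6569 exercise | (k=5,j=2): S=133.0911, (K−S)⁺=8.8089, hold=12.9704 ⇒ V=12.9704 continue | (k=5,j=3): S=171.5684, (K−S)⁺=0.0000, hold=0.0000 ⇒ V=0.0000 continue | (k=5,j=4): S=221.1695, (K−S)⁺=0.0000, hold=0.0000 ⇒ V=0.0000 continue | (k=5,j=5): S=285.1106, (K−S)⁺=0.0000, hold=0.0000 ⇒ V=0.0000 continue  boundary S*=103.2431
step 4: (k=4,j=0): S=90.9321, (K−S)⁺=50.9679, hold=50.7726 ⇒ V=50.9679 exercise | (k=4,j=1): S=117.2209, (K−S)⁺=24.6791, hold=26.4524 ⇒ V=26.4524 continue | (k=4,j=2): S=151.1100, (K−S)⁺=0.0000, hold=6.8168 ⇒ V=6.8168 continue | (k=4,j=3): S=194.7966, (K−S)⁺=0.0000, hold=0.0000 ⇒ V=0.0000 continue | (k=4,j=4): S=251.1131, (K−S)⁺=0.0000, hold=0.0000 ⇒ V=0.0000 continue  boundary S*=90.9321
step 3: (k=3,j=0): S=103.2431, (K−S)⁺=38.6569, hold=39.3004 ⇒ V=39.3004 continue | (k=3,j=1): S=133.0911, (K−S)⁺=8.8089, hold=17.1271 ⇒ V=17.1271 continue | (k=3,j=2): S=171.5684, (K−S)⁺=0.0000, hold=3.5826 ⇒ V=3.5826 continue | (k=3,j=3): S=221.1695, (K−S)⁺=0.0000, hold=0.0000 ⇒ V=0.0000 continue  boundary S*=-
step 2: (k=2,j=0): S=117.2209, (K−S)⁺=24.6791, hold=28.7570 ⇒ V=28.7570 continue | (k=2,j=1): S=151.1100, (K−S)⁺=0.0000, hold=10.6962 ⇒ V=10.6962 continue | (k=2,j=2): S=194.7966, (K−S)⁺=0.0000, hold=1.8829 ⇒ V=1.8829 continue  boundary S*=-
step 1: (k=1,j=0): S=133.0911, (K−S)⁺=8.8089, hold=20.1736 ⇒ V=20.1736 continue | (k=1,j=1): S=171.5684, (K−S)⁺=0.0000, hold=6.5123 ⇒ V=6.5123 continue  boundary S*=-
step 0: (k=0,j=0): S=151.1100, (K−S)⁺=0.0000, hold=13.6832 ⇒ V=13.6832 continue  boundary S*=-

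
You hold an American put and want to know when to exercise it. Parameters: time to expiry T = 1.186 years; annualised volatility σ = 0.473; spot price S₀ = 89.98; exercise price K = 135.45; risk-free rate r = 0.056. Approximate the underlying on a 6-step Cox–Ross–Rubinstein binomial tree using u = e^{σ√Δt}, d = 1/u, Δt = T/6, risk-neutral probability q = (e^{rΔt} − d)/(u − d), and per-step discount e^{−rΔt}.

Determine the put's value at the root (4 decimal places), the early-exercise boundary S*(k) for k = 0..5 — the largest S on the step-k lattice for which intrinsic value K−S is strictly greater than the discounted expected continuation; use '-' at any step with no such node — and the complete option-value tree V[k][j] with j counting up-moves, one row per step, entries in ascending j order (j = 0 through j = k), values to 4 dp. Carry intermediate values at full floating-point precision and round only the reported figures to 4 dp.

price = 47.9219
boundary = - 72.9149 59.0863 72.9149 89.9800 111.0390
tree:
47.9219
62.5351 32.8240
76.3637 46.4164 18.5049
87.5697 62.5351 29.6117 6.6088
96.6504 76.3637 45.4700 12.7015 0.0000
104.0089 87.5697 62.5351 24.4110 0.0000 0.0000
109.9719 96.6504 76.3637 45.4700 0.0000 0.0000 0.0000

Δt=0.19767  u=1.23404  d=0.81035  q=0.47389  discount=0.98899
step 6 (expiry): payoffs max(K−S,0) = 109.9719 96.6504 76.3637 45.4700 0.0000 0.0000 0.0000
step 5: (k=5,j=0): S=31.4411, (K−S)⁺=104.0089, hold=102.5179 ⇒ V=104.0089 exercise | (k=5,j=1): S=47.8803, (K−S)⁺=87.5697, hold=86.0786 ⇒ V=87.5697 exercise | (k=5,j=2): S=72.9149, (K−S)⁺=62.5351, hold=61.0440 ⇒ V=62.5351 exercise | (k=5,j=3): S=111.0390, (K−S)⁺=24.4110, hold=23.6589 ⇒ V=24.4110 exercise | (k=5,j=4): S=169.0967, (K−S)⁺=0.0000, hold=0.0000 ⇒ V=0.0000 continue | (k=5,j=5): S=257.5103, (K−S)⁺=0.0000, hold=0.0000 ⇒ V=0.0000 continue  boundary S*=111.0390
step 4: (k=4,j=0): S=38.7996, (K−S)⁺=96.6504, hold=95.1593 ⇒ V=96.6504 exercise | (k=4,j=1): S=59.0863, (K−S)⁺=76.3637, hold=74.8727 ⇒ V=76.3637 exercise | (k=4,j=2): S=89.9800, (K−S)⁺=45.4700, hold=43.9789 ⇒ V=45.4700 exercise | (k=4,j=3): S=137.0268, (K−S)⁺=0.0000, hold=12.7015 ⇒ V=12.7015 continue | (k=4,j=4): S=208.6723, (K−S)⁺=0.0000, hold=0.0000 ⇒ V=0.0000 continue  boundary S*=89.9800
step 3: (k=3,j=0): S=47.8803, (K−S)⁺=87.5697, hold=86.0786 ⇒ V=87.5697 exercise | (k=3,j=1): S=72.9149, (K−S)⁺=62.5351, hold=61.0440 ⇒ V=62.5351 exercise | (k=3,j=2): S=111.0390, (K−S)⁺=24.4110, hold=29.6117 ⇒ V=29.6117 continue | (k=3,j=3): S=169.0967, (K−S)⁺=0.0000, hold=6.6088 ⇒ V=6.6088 continue  boundary S*=72.9149
step 2: (k=2,j=0): S=59.0863, (K−S)⁺=76.3637, hold=74.8727 ⇒ V=76.3637 exercise | (k=2,j=1): S=89.9800, (K−S)⁺=45.4700, hold=46.4164 ⇒ V=46.4164 continue | (k=2,j=2): S=137.0268, (K−S)⁺=0.0000, hold=18.5049 ⇒ V=18.5049 continue  boundary S*=59.0863
step 1: (k=1,j=0): S=72.9149, (K−S)⁺=62.5351, hold=61.4876 ⇒ V=62.5351 exercise | (k=1,j=1): S=111.0390, (K−S)⁺=24.4110, hold=32.8240 ⇒ V=32.8240 continue  boundary S*=72.9149
step 0: (k=0,j=0): S=89.9800, (K−S)⁺=45.4700, hold=47.9219 ⇒ V=47.9219 continue  boundary S*=-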